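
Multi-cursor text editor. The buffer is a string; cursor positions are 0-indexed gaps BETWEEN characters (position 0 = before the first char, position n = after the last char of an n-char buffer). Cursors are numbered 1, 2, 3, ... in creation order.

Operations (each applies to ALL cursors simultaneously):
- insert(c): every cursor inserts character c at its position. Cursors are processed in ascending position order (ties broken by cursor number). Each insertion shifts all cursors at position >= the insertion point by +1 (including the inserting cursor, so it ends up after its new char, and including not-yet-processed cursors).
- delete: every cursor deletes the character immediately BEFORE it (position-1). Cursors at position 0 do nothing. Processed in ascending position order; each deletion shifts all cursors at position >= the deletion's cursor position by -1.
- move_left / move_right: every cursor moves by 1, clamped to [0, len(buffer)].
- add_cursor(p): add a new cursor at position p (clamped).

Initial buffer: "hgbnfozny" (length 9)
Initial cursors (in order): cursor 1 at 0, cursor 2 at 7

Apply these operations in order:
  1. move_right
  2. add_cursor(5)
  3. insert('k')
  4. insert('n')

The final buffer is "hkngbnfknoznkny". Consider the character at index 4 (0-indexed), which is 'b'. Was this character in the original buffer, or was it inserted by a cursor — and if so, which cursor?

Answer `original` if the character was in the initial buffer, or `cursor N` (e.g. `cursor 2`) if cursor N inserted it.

After op 1 (move_right): buffer="hgbnfozny" (len 9), cursors c1@1 c2@8, authorship .........
After op 2 (add_cursor(5)): buffer="hgbnfozny" (len 9), cursors c1@1 c3@5 c2@8, authorship .........
After op 3 (insert('k')): buffer="hkgbnfkoznky" (len 12), cursors c1@2 c3@7 c2@11, authorship .1....3...2.
After op 4 (insert('n')): buffer="hkngbnfknoznkny" (len 15), cursors c1@3 c3@9 c2@14, authorship .11....33...22.
Authorship (.=original, N=cursor N): . 1 1 . . . . 3 3 . . . 2 2 .
Index 4: author = original

Answer: original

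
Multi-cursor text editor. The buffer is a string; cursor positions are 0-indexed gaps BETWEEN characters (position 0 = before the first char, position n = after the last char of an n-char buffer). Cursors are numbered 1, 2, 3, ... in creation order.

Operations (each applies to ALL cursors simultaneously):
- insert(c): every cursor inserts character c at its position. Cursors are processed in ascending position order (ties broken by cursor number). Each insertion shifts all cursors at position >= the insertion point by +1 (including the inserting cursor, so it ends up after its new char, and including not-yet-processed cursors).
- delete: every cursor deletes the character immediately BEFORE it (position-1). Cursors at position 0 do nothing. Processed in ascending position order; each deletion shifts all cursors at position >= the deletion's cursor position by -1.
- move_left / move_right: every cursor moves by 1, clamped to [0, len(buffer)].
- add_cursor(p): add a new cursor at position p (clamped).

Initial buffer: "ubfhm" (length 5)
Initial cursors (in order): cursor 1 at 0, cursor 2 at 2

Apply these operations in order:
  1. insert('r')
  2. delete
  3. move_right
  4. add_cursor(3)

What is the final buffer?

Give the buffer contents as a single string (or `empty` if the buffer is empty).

Answer: ubfhm

Derivation:
After op 1 (insert('r')): buffer="rubrfhm" (len 7), cursors c1@1 c2@4, authorship 1..2...
After op 2 (delete): buffer="ubfhm" (len 5), cursors c1@0 c2@2, authorship .....
After op 3 (move_right): buffer="ubfhm" (len 5), cursors c1@1 c2@3, authorship .....
After op 4 (add_cursor(3)): buffer="ubfhm" (len 5), cursors c1@1 c2@3 c3@3, authorship .....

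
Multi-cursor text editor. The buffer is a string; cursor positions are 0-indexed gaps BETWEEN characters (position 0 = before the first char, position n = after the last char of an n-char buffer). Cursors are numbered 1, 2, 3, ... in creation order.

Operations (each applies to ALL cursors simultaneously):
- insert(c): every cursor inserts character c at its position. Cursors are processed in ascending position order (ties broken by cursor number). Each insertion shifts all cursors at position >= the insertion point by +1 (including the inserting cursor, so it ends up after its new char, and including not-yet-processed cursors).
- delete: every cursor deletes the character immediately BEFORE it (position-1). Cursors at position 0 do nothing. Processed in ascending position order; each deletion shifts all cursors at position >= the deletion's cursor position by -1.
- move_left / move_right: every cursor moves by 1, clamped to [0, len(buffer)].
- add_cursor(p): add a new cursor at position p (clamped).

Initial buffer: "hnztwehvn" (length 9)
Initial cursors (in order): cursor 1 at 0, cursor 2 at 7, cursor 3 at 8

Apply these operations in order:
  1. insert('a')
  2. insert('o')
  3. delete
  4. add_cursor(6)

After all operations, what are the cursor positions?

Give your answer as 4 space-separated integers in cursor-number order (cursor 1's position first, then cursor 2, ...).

After op 1 (insert('a')): buffer="ahnztwehavan" (len 12), cursors c1@1 c2@9 c3@11, authorship 1.......2.3.
After op 2 (insert('o')): buffer="aohnztwehaovaon" (len 15), cursors c1@2 c2@11 c3@14, authorship 11.......22.33.
After op 3 (delete): buffer="ahnztwehavan" (len 12), cursors c1@1 c2@9 c3@11, authorship 1.......2.3.
After op 4 (add_cursor(6)): buffer="ahnztwehavan" (len 12), cursors c1@1 c4@6 c2@9 c3@11, authorship 1.......2.3.

Answer: 1 9 11 6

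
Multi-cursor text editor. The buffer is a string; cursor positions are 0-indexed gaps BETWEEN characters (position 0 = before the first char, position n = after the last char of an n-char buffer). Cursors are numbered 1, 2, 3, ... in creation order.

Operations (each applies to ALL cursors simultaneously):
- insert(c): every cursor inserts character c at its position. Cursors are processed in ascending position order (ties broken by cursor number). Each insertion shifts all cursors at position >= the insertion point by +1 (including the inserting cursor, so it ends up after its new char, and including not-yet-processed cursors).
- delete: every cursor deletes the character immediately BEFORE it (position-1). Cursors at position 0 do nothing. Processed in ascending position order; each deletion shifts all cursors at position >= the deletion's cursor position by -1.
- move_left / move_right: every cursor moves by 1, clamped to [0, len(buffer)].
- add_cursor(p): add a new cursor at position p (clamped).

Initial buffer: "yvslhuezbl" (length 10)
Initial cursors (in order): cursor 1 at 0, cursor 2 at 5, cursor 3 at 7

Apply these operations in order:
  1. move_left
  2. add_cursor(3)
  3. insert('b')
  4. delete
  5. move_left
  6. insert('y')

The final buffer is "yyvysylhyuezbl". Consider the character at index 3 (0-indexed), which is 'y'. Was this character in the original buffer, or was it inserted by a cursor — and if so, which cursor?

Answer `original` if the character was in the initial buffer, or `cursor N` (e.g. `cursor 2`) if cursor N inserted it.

Answer: cursor 4

Derivation:
After op 1 (move_left): buffer="yvslhuezbl" (len 10), cursors c1@0 c2@4 c3@6, authorship ..........
After op 2 (add_cursor(3)): buffer="yvslhuezbl" (len 10), cursors c1@0 c4@3 c2@4 c3@6, authorship ..........
After op 3 (insert('b')): buffer="byvsblbhubezbl" (len 14), cursors c1@1 c4@5 c2@7 c3@10, authorship 1...4.2..3....
After op 4 (delete): buffer="yvslhuezbl" (len 10), cursors c1@0 c4@3 c2@4 c3@6, authorship ..........
After op 5 (move_left): buffer="yvslhuezbl" (len 10), cursors c1@0 c4@2 c2@3 c3@5, authorship ..........
After op 6 (insert('y')): buffer="yyvysylhyuezbl" (len 14), cursors c1@1 c4@4 c2@6 c3@9, authorship 1..4.2..3.....
Authorship (.=original, N=cursor N): 1 . . 4 . 2 . . 3 . . . . .
Index 3: author = 4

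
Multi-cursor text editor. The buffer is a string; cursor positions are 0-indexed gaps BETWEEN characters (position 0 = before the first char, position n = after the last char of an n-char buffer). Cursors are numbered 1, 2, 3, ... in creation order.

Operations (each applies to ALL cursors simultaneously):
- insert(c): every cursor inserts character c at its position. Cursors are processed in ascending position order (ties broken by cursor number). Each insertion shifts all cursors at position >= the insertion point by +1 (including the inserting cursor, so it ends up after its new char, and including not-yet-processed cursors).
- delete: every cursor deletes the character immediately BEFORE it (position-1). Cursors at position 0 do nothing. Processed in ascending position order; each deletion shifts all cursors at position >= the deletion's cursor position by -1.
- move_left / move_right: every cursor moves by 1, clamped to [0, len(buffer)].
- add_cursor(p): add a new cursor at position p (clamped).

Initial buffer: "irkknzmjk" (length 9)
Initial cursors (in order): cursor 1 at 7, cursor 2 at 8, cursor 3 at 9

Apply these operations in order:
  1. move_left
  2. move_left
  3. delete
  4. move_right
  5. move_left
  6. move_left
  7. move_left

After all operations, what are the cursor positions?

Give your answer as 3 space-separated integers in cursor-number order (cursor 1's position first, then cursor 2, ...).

After op 1 (move_left): buffer="irkknzmjk" (len 9), cursors c1@6 c2@7 c3@8, authorship .........
After op 2 (move_left): buffer="irkknzmjk" (len 9), cursors c1@5 c2@6 c3@7, authorship .........
After op 3 (delete): buffer="irkkjk" (len 6), cursors c1@4 c2@4 c3@4, authorship ......
After op 4 (move_right): buffer="irkkjk" (len 6), cursors c1@5 c2@5 c3@5, authorship ......
After op 5 (move_left): buffer="irkkjk" (len 6), cursors c1@4 c2@4 c3@4, authorship ......
After op 6 (move_left): buffer="irkkjk" (len 6), cursors c1@3 c2@3 c3@3, authorship ......
After op 7 (move_left): buffer="irkkjk" (len 6), cursors c1@2 c2@2 c3@2, authorship ......

Answer: 2 2 2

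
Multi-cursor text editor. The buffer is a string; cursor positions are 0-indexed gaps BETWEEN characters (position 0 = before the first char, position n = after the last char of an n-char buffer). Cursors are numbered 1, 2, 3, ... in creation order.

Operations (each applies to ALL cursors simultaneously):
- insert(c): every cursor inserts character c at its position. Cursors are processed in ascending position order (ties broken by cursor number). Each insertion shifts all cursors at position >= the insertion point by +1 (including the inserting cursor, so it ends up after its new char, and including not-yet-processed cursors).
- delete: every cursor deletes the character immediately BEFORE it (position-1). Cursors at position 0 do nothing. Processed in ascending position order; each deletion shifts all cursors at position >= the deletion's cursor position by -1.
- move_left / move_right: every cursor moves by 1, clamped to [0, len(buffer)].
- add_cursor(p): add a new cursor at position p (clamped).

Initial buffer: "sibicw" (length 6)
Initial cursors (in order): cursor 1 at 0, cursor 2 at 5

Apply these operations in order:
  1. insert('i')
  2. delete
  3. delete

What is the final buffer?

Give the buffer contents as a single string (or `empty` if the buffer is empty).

After op 1 (insert('i')): buffer="isibiciw" (len 8), cursors c1@1 c2@7, authorship 1.....2.
After op 2 (delete): buffer="sibicw" (len 6), cursors c1@0 c2@5, authorship ......
After op 3 (delete): buffer="sibiw" (len 5), cursors c1@0 c2@4, authorship .....

Answer: sibiw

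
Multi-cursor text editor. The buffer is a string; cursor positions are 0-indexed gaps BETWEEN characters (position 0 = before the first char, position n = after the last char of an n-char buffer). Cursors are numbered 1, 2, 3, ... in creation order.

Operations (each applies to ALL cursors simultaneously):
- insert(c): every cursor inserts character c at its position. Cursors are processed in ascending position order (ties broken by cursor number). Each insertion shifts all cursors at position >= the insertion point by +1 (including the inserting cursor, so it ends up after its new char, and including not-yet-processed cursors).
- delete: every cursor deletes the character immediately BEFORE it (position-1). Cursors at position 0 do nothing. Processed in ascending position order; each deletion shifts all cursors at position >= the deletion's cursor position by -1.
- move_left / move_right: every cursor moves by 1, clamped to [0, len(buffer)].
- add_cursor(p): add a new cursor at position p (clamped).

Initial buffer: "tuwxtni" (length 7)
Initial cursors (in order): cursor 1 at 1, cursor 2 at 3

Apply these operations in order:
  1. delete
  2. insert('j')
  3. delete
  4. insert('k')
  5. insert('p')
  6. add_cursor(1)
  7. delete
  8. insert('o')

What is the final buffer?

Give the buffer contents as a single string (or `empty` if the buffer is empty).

After op 1 (delete): buffer="uxtni" (len 5), cursors c1@0 c2@1, authorship .....
After op 2 (insert('j')): buffer="jujxtni" (len 7), cursors c1@1 c2@3, authorship 1.2....
After op 3 (delete): buffer="uxtni" (len 5), cursors c1@0 c2@1, authorship .....
After op 4 (insert('k')): buffer="kukxtni" (len 7), cursors c1@1 c2@3, authorship 1.2....
After op 5 (insert('p')): buffer="kpukpxtni" (len 9), cursors c1@2 c2@5, authorship 11.22....
After op 6 (add_cursor(1)): buffer="kpukpxtni" (len 9), cursors c3@1 c1@2 c2@5, authorship 11.22....
After op 7 (delete): buffer="ukxtni" (len 6), cursors c1@0 c3@0 c2@2, authorship .2....
After op 8 (insert('o')): buffer="ooukoxtni" (len 9), cursors c1@2 c3@2 c2@5, authorship 13.22....

Answer: ooukoxtni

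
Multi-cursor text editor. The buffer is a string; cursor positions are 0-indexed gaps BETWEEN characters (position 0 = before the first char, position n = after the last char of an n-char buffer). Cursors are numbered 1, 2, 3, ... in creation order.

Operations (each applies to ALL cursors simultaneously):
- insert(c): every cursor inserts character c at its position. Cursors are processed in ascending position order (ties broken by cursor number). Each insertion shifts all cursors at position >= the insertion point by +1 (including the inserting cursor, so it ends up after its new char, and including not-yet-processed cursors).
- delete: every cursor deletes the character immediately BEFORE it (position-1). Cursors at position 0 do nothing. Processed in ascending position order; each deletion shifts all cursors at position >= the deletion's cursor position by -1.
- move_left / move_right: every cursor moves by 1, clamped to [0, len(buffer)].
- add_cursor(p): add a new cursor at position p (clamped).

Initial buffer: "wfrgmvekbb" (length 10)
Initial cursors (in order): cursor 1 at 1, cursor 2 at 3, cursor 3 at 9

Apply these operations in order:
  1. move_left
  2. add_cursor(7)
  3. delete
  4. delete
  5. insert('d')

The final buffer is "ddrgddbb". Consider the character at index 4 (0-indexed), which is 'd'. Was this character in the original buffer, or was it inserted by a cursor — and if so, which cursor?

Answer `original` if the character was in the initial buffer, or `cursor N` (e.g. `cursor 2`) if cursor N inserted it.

Answer: cursor 3

Derivation:
After op 1 (move_left): buffer="wfrgmvekbb" (len 10), cursors c1@0 c2@2 c3@8, authorship ..........
After op 2 (add_cursor(7)): buffer="wfrgmvekbb" (len 10), cursors c1@0 c2@2 c4@7 c3@8, authorship ..........
After op 3 (delete): buffer="wrgmvbb" (len 7), cursors c1@0 c2@1 c3@5 c4@5, authorship .......
After op 4 (delete): buffer="rgbb" (len 4), cursors c1@0 c2@0 c3@2 c4@2, authorship ....
After op 5 (insert('d')): buffer="ddrgddbb" (len 8), cursors c1@2 c2@2 c3@6 c4@6, authorship 12..34..
Authorship (.=original, N=cursor N): 1 2 . . 3 4 . .
Index 4: author = 3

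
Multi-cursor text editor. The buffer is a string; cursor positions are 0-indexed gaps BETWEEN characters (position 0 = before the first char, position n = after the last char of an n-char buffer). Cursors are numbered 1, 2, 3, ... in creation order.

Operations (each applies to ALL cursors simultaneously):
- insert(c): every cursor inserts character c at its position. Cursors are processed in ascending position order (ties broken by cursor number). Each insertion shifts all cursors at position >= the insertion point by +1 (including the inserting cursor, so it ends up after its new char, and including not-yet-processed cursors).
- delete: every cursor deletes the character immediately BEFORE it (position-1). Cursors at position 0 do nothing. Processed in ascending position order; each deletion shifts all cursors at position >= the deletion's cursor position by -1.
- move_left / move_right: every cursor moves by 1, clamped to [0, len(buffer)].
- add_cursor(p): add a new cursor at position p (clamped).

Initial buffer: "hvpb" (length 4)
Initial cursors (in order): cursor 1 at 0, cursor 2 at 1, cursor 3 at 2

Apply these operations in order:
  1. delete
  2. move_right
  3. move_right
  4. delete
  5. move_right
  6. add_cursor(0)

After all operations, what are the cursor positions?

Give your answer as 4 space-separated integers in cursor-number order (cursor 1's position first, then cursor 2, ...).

Answer: 0 0 0 0

Derivation:
After op 1 (delete): buffer="pb" (len 2), cursors c1@0 c2@0 c3@0, authorship ..
After op 2 (move_right): buffer="pb" (len 2), cursors c1@1 c2@1 c3@1, authorship ..
After op 3 (move_right): buffer="pb" (len 2), cursors c1@2 c2@2 c3@2, authorship ..
After op 4 (delete): buffer="" (len 0), cursors c1@0 c2@0 c3@0, authorship 
After op 5 (move_right): buffer="" (len 0), cursors c1@0 c2@0 c3@0, authorship 
After op 6 (add_cursor(0)): buffer="" (len 0), cursors c1@0 c2@0 c3@0 c4@0, authorship 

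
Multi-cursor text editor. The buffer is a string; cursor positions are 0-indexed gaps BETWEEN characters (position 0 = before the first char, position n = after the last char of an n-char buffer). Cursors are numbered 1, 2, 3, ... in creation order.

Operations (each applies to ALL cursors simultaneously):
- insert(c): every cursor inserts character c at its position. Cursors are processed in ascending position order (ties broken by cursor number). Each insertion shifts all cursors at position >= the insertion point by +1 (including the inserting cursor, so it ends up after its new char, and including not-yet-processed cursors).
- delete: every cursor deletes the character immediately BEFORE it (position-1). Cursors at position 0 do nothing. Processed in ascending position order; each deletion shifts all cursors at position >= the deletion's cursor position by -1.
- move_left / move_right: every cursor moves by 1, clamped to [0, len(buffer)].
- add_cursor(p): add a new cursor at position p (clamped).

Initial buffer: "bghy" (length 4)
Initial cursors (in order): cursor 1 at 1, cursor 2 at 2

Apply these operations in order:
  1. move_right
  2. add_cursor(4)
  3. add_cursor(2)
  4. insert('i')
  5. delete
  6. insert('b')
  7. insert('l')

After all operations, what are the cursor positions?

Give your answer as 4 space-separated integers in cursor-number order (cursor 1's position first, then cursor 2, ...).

After op 1 (move_right): buffer="bghy" (len 4), cursors c1@2 c2@3, authorship ....
After op 2 (add_cursor(4)): buffer="bghy" (len 4), cursors c1@2 c2@3 c3@4, authorship ....
After op 3 (add_cursor(2)): buffer="bghy" (len 4), cursors c1@2 c4@2 c2@3 c3@4, authorship ....
After op 4 (insert('i')): buffer="bgiihiyi" (len 8), cursors c1@4 c4@4 c2@6 c3@8, authorship ..14.2.3
After op 5 (delete): buffer="bghy" (len 4), cursors c1@2 c4@2 c2@3 c3@4, authorship ....
After op 6 (insert('b')): buffer="bgbbhbyb" (len 8), cursors c1@4 c4@4 c2@6 c3@8, authorship ..14.2.3
After op 7 (insert('l')): buffer="bgbbllhblybl" (len 12), cursors c1@6 c4@6 c2@9 c3@12, authorship ..1414.22.33

Answer: 6 9 12 6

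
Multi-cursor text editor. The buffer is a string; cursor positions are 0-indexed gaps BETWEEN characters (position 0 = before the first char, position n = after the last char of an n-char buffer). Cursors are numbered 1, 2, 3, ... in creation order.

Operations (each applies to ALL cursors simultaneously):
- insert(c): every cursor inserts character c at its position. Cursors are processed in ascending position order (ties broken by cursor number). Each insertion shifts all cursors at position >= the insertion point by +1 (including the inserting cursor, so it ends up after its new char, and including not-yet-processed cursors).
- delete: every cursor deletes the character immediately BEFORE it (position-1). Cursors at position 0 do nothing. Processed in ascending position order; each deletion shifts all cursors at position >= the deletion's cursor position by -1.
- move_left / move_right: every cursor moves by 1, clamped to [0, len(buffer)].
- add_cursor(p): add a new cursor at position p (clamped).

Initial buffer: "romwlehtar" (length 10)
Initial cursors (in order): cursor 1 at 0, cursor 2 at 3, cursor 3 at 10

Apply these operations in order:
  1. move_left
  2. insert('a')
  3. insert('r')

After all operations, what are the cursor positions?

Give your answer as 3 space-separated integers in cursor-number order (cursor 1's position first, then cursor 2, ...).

After op 1 (move_left): buffer="romwlehtar" (len 10), cursors c1@0 c2@2 c3@9, authorship ..........
After op 2 (insert('a')): buffer="aroamwlehtaar" (len 13), cursors c1@1 c2@4 c3@12, authorship 1..2.......3.
After op 3 (insert('r')): buffer="arroarmwlehtaarr" (len 16), cursors c1@2 c2@6 c3@15, authorship 11..22.......33.

Answer: 2 6 15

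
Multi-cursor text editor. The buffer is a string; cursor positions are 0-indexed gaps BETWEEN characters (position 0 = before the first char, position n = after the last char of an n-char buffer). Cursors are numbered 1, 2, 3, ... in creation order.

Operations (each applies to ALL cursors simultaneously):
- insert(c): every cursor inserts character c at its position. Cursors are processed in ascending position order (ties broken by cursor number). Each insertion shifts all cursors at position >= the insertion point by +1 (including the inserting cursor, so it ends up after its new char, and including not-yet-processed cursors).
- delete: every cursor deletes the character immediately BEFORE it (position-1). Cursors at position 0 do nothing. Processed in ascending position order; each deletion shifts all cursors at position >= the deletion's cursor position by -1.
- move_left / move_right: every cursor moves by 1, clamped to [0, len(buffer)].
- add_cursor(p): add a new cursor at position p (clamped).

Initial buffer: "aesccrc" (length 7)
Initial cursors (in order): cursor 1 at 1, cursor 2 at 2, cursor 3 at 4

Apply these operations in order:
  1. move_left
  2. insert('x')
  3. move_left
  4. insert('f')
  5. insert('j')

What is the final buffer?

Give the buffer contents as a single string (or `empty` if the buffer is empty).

After op 1 (move_left): buffer="aesccrc" (len 7), cursors c1@0 c2@1 c3@3, authorship .......
After op 2 (insert('x')): buffer="xaxesxccrc" (len 10), cursors c1@1 c2@3 c3@6, authorship 1.2..3....
After op 3 (move_left): buffer="xaxesxccrc" (len 10), cursors c1@0 c2@2 c3@5, authorship 1.2..3....
After op 4 (insert('f')): buffer="fxafxesfxccrc" (len 13), cursors c1@1 c2@4 c3@8, authorship 11.22..33....
After op 5 (insert('j')): buffer="fjxafjxesfjxccrc" (len 16), cursors c1@2 c2@6 c3@11, authorship 111.222..333....

Answer: fjxafjxesfjxccrc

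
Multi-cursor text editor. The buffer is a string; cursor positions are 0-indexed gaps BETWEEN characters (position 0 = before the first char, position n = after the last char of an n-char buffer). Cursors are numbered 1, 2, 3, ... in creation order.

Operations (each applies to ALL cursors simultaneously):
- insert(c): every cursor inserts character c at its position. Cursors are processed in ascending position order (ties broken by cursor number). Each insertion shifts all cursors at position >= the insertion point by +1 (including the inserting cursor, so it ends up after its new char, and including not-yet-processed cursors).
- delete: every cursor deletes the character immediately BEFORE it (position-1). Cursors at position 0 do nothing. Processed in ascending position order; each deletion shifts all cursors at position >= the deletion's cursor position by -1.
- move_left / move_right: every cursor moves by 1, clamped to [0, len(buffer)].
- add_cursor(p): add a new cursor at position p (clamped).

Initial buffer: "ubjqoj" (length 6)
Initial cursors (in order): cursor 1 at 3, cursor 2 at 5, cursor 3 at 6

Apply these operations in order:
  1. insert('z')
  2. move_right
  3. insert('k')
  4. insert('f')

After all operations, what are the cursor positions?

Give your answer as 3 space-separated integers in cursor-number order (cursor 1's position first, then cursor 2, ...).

Answer: 7 12 15

Derivation:
After op 1 (insert('z')): buffer="ubjzqozjz" (len 9), cursors c1@4 c2@7 c3@9, authorship ...1..2.3
After op 2 (move_right): buffer="ubjzqozjz" (len 9), cursors c1@5 c2@8 c3@9, authorship ...1..2.3
After op 3 (insert('k')): buffer="ubjzqkozjkzk" (len 12), cursors c1@6 c2@10 c3@12, authorship ...1.1.2.233
After op 4 (insert('f')): buffer="ubjzqkfozjkfzkf" (len 15), cursors c1@7 c2@12 c3@15, authorship ...1.11.2.22333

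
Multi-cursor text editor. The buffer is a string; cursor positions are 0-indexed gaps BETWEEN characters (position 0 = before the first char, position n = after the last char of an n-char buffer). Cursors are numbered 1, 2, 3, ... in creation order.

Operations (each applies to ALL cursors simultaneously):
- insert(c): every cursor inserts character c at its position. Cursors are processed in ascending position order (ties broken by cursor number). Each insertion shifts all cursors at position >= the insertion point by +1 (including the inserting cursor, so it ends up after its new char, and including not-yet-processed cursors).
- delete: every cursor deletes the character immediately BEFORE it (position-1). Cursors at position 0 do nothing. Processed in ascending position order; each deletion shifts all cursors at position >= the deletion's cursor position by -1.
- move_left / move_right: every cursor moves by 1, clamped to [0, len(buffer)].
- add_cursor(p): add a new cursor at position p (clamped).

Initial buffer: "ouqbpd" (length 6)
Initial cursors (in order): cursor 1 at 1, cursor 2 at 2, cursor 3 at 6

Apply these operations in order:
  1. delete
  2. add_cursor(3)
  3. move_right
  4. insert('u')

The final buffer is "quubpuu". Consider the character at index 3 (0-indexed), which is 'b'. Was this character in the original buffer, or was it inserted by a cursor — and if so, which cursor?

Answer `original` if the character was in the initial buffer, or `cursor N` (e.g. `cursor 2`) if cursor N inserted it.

Answer: original

Derivation:
After op 1 (delete): buffer="qbp" (len 3), cursors c1@0 c2@0 c3@3, authorship ...
After op 2 (add_cursor(3)): buffer="qbp" (len 3), cursors c1@0 c2@0 c3@3 c4@3, authorship ...
After op 3 (move_right): buffer="qbp" (len 3), cursors c1@1 c2@1 c3@3 c4@3, authorship ...
After op 4 (insert('u')): buffer="quubpuu" (len 7), cursors c1@3 c2@3 c3@7 c4@7, authorship .12..34
Authorship (.=original, N=cursor N): . 1 2 . . 3 4
Index 3: author = original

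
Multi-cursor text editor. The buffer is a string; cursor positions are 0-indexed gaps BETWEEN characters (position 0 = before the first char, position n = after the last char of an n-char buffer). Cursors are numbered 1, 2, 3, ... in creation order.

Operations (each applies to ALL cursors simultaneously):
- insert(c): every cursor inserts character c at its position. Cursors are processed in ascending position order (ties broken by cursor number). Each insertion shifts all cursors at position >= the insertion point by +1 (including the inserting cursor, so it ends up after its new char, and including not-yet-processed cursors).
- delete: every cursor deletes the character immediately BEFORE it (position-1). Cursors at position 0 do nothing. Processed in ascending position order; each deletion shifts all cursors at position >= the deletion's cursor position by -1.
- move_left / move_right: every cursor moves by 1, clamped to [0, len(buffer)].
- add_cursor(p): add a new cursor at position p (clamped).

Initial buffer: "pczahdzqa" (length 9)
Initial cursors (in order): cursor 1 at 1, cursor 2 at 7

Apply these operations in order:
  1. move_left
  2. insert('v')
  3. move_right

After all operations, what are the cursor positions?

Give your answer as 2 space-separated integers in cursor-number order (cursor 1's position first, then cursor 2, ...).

Answer: 2 9

Derivation:
After op 1 (move_left): buffer="pczahdzqa" (len 9), cursors c1@0 c2@6, authorship .........
After op 2 (insert('v')): buffer="vpczahdvzqa" (len 11), cursors c1@1 c2@8, authorship 1......2...
After op 3 (move_right): buffer="vpczahdvzqa" (len 11), cursors c1@2 c2@9, authorship 1......2...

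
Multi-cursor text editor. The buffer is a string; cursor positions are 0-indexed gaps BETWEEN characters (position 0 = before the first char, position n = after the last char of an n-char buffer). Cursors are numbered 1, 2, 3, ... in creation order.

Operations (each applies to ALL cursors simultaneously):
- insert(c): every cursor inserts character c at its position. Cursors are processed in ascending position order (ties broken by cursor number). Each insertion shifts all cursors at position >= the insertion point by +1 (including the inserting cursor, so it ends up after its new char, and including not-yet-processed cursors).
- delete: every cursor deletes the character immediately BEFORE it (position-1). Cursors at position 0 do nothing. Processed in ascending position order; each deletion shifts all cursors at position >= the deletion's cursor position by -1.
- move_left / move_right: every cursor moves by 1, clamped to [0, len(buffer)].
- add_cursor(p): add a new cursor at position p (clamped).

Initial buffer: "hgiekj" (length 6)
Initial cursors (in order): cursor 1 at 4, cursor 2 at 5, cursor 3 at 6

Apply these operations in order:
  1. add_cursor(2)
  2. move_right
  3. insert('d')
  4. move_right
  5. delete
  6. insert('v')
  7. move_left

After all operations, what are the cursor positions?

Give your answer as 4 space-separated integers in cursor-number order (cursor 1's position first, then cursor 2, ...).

After op 1 (add_cursor(2)): buffer="hgiekj" (len 6), cursors c4@2 c1@4 c2@5 c3@6, authorship ......
After op 2 (move_right): buffer="hgiekj" (len 6), cursors c4@3 c1@5 c2@6 c3@6, authorship ......
After op 3 (insert('d')): buffer="hgidekdjdd" (len 10), cursors c4@4 c1@7 c2@10 c3@10, authorship ...4..1.23
After op 4 (move_right): buffer="hgidekdjdd" (len 10), cursors c4@5 c1@8 c2@10 c3@10, authorship ...4..1.23
After op 5 (delete): buffer="hgidkd" (len 6), cursors c4@4 c1@6 c2@6 c3@6, authorship ...4.1
After op 6 (insert('v')): buffer="hgidvkdvvv" (len 10), cursors c4@5 c1@10 c2@10 c3@10, authorship ...44.1123
After op 7 (move_left): buffer="hgidvkdvvv" (len 10), cursors c4@4 c1@9 c2@9 c3@9, authorship ...44.1123

Answer: 9 9 9 4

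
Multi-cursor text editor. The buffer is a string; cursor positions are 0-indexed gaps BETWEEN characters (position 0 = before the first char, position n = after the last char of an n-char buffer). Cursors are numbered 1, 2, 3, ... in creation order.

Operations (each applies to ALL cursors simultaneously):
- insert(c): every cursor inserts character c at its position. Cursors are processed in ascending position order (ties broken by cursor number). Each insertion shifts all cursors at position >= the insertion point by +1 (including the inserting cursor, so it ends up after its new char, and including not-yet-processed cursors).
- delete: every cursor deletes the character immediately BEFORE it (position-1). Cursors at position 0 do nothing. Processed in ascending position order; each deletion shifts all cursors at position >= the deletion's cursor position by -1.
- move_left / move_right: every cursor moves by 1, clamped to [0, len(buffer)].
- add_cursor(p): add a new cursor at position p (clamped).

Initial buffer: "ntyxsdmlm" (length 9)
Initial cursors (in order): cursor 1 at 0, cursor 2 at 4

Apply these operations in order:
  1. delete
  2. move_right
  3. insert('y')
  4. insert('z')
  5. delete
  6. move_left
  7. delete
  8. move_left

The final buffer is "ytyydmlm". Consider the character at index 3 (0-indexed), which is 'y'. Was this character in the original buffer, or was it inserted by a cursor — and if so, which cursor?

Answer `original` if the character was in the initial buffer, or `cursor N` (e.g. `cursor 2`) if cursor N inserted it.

After op 1 (delete): buffer="ntysdmlm" (len 8), cursors c1@0 c2@3, authorship ........
After op 2 (move_right): buffer="ntysdmlm" (len 8), cursors c1@1 c2@4, authorship ........
After op 3 (insert('y')): buffer="nytysydmlm" (len 10), cursors c1@2 c2@6, authorship .1...2....
After op 4 (insert('z')): buffer="nyztysyzdmlm" (len 12), cursors c1@3 c2@8, authorship .11...22....
After op 5 (delete): buffer="nytysydmlm" (len 10), cursors c1@2 c2@6, authorship .1...2....
After op 6 (move_left): buffer="nytysydmlm" (len 10), cursors c1@1 c2@5, authorship .1...2....
After op 7 (delete): buffer="ytyydmlm" (len 8), cursors c1@0 c2@3, authorship 1..2....
After op 8 (move_left): buffer="ytyydmlm" (len 8), cursors c1@0 c2@2, authorship 1..2....
Authorship (.=original, N=cursor N): 1 . . 2 . . . .
Index 3: author = 2

Answer: cursor 2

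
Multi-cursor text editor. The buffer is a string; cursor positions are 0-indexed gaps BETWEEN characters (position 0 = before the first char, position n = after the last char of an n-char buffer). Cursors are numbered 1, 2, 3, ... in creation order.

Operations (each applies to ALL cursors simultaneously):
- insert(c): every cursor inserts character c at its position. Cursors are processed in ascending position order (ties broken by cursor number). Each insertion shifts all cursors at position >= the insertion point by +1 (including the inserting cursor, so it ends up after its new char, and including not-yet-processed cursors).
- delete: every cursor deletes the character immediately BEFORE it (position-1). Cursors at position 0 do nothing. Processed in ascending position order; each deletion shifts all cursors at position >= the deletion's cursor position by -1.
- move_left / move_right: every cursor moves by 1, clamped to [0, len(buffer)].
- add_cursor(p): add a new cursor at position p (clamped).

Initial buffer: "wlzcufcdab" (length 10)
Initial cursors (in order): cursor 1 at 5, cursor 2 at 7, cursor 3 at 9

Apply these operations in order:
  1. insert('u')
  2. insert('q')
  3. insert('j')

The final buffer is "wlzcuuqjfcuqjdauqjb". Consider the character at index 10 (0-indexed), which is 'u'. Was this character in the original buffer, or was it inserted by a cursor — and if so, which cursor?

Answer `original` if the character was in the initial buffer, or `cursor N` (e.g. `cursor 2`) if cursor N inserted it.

After op 1 (insert('u')): buffer="wlzcuufcudaub" (len 13), cursors c1@6 c2@9 c3@12, authorship .....1..2..3.
After op 2 (insert('q')): buffer="wlzcuuqfcuqdauqb" (len 16), cursors c1@7 c2@11 c3@15, authorship .....11..22..33.
After op 3 (insert('j')): buffer="wlzcuuqjfcuqjdauqjb" (len 19), cursors c1@8 c2@13 c3@18, authorship .....111..222..333.
Authorship (.=original, N=cursor N): . . . . . 1 1 1 . . 2 2 2 . . 3 3 3 .
Index 10: author = 2

Answer: cursor 2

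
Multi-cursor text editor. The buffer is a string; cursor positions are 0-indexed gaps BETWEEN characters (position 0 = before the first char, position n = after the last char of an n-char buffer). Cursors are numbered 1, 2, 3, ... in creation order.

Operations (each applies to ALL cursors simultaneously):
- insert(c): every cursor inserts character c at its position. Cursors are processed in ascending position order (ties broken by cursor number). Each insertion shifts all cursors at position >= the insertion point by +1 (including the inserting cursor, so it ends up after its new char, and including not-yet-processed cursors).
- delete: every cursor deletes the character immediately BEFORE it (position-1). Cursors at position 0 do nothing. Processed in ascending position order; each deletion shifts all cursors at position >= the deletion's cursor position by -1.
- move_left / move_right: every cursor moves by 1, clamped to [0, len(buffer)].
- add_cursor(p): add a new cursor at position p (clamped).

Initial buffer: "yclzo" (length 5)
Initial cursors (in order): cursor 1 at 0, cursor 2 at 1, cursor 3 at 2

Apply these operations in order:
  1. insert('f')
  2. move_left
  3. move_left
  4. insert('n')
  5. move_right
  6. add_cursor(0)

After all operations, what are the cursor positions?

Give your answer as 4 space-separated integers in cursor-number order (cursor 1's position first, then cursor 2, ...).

Answer: 2 4 7 0

Derivation:
After op 1 (insert('f')): buffer="fyfcflzo" (len 8), cursors c1@1 c2@3 c3@5, authorship 1.2.3...
After op 2 (move_left): buffer="fyfcflzo" (len 8), cursors c1@0 c2@2 c3@4, authorship 1.2.3...
After op 3 (move_left): buffer="fyfcflzo" (len 8), cursors c1@0 c2@1 c3@3, authorship 1.2.3...
After op 4 (insert('n')): buffer="nfnyfncflzo" (len 11), cursors c1@1 c2@3 c3@6, authorship 112.23.3...
After op 5 (move_right): buffer="nfnyfncflzo" (len 11), cursors c1@2 c2@4 c3@7, authorship 112.23.3...
After op 6 (add_cursor(0)): buffer="nfnyfncflzo" (len 11), cursors c4@0 c1@2 c2@4 c3@7, authorship 112.23.3...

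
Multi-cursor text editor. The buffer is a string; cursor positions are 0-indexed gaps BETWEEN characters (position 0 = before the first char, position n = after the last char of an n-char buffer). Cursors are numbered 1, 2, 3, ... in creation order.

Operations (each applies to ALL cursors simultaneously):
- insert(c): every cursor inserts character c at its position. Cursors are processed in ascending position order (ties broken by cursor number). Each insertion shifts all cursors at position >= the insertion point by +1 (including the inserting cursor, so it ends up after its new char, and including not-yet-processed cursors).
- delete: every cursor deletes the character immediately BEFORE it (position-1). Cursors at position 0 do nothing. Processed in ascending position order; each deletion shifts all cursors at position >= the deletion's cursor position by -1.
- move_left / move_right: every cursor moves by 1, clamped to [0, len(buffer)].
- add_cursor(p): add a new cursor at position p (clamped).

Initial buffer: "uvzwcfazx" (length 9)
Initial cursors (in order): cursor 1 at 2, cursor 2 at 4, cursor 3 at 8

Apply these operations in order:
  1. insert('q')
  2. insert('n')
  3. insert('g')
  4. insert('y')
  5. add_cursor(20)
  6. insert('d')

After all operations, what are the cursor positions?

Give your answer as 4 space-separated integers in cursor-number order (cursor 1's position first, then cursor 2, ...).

After op 1 (insert('q')): buffer="uvqzwqcfazqx" (len 12), cursors c1@3 c2@6 c3@11, authorship ..1..2....3.
After op 2 (insert('n')): buffer="uvqnzwqncfazqnx" (len 15), cursors c1@4 c2@8 c3@14, authorship ..11..22....33.
After op 3 (insert('g')): buffer="uvqngzwqngcfazqngx" (len 18), cursors c1@5 c2@10 c3@17, authorship ..111..222....333.
After op 4 (insert('y')): buffer="uvqngyzwqngycfazqngyx" (len 21), cursors c1@6 c2@12 c3@20, authorship ..1111..2222....3333.
After op 5 (add_cursor(20)): buffer="uvqngyzwqngycfazqngyx" (len 21), cursors c1@6 c2@12 c3@20 c4@20, authorship ..1111..2222....3333.
After op 6 (insert('d')): buffer="uvqngydzwqngydcfazqngyddx" (len 25), cursors c1@7 c2@14 c3@24 c4@24, authorship ..11111..22222....333334.

Answer: 7 14 24 24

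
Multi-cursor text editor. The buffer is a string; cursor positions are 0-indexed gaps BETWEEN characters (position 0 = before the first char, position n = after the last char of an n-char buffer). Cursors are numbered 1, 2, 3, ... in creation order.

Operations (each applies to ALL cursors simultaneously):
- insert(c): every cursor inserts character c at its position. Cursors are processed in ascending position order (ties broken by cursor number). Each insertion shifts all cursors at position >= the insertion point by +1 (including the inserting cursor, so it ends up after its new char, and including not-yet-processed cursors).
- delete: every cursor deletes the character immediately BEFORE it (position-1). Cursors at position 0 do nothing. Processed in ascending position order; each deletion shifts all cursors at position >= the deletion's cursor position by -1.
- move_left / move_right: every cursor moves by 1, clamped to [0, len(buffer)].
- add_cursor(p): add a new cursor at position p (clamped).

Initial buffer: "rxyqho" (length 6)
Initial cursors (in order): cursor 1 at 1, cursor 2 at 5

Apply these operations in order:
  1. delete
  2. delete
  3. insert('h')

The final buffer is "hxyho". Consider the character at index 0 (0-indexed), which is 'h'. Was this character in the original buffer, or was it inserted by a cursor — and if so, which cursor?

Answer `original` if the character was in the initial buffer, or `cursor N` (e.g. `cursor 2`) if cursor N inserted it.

After op 1 (delete): buffer="xyqo" (len 4), cursors c1@0 c2@3, authorship ....
After op 2 (delete): buffer="xyo" (len 3), cursors c1@0 c2@2, authorship ...
After op 3 (insert('h')): buffer="hxyho" (len 5), cursors c1@1 c2@4, authorship 1..2.
Authorship (.=original, N=cursor N): 1 . . 2 .
Index 0: author = 1

Answer: cursor 1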